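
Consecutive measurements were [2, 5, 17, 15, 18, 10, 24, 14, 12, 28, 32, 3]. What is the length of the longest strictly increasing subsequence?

Let dp[i] be the length of the longest such subsequence ending at index i:
i:      1  2  3  4  5  6  7  8  9 10 11 12
a[i]:   2  5 17 15 18 10 24 14 12 28 32  3
dp:     1  2  3  3  4  3  5  4  4  6  7  2
Maximum dp value is 7.

7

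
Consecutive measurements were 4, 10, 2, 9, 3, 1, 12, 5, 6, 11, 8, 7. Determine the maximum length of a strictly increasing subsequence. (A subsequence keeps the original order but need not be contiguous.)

Let dp[i] be the length of the longest such subsequence ending at index i:
i:      1  2  3  4  5  6  7  8  9 10 11 12
a[i]:   4 10  2  9  3  1 12  5  6 11  8  7
dp:     1  2  1  2  2  1  3  3  4  5  5  5
Maximum dp value is 5.

5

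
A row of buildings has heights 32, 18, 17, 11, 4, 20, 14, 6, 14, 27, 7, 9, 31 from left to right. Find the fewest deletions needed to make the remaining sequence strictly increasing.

8

Fewest deletions = n − (longest strictly increasing subsequence).
Patience tails:
32 → extends → [32]
18 → replaces 32 → [18]
17 → replaces 18 → [17]
11 → replaces 17 → [11]
4 → replaces 11 → [4]
20 → extends → [4, 20]
14 → replaces 20 → [4, 14]
6 → replaces 14 → [4, 6]
14 → extends → [4, 6, 14]
27 → extends → [4, 6, 14, 27]
7 → replaces 14 → [4, 6, 7, 27]
9 → replaces 27 → [4, 6, 7, 9]
31 → extends → [4, 6, 7, 9, 31]
Longest strictly increasing subsequence has length 5, so deletions = 13 − 5 = 8.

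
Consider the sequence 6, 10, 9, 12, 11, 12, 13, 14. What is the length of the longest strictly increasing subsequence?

Track the smallest tail for each achievable length (strict):
6 → extends → [6]
10 → extends → [6, 10]
9 → replaces 10 → [6, 9]
12 → extends → [6, 9, 12]
11 → replaces 12 → [6, 9, 11]
12 → extends → [6, 9, 11, 12]
13 → extends → [6, 9, 11, 12, 13]
14 → extends → [6, 9, 11, 12, 13, 14]
Six tails, so the longest strictly increasing subsequence has length 6 (e.g. 6, 10, 11, 12, 13, 14).

6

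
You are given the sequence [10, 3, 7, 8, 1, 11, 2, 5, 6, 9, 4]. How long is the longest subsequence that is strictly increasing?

5

Let dp[i] be the length of the longest such subsequence ending at index i:
i:      1  2  3  4  5  6  7  8  9 10 11
a[i]:  10  3  7  8  1 11  2  5  6  9  4
dp:     1  1  2  3  1  4  2  3  4  5  3
Maximum dp value is 5.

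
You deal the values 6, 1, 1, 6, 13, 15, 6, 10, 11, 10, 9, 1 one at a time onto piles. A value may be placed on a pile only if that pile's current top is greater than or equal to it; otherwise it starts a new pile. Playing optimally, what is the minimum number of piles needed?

4

The minimum number of non-increasing subsequences covering a sequence equals the length of its longest strictly increasing subsequence.
LIS length is 4 (e.g. 1, 6, 13, 15), so 4 piles are needed.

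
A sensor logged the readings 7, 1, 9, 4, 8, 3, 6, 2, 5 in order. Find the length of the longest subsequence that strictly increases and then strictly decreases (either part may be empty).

inc[i] = longest strictly increasing subsequence ending at i; dec[i] = longest strictly decreasing subsequence starting at i:
i:     1 2 3 4 5 6 7 8 9
a[i]:  7 1 9 4 8 3 6 2 5
inc:   1 1 2 2 3 2 3 2 3
dec:   4 1 4 3 3 2 2 1 1
Best peak at i=3 (value 9): inc=2, dec=4, length 2+4−1 = 5.

5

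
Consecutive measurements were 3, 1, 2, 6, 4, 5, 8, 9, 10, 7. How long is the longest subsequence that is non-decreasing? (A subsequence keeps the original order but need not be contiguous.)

7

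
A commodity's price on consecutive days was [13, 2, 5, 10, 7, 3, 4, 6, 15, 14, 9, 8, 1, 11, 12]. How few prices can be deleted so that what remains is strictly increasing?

Fewest deletions = n − (longest strictly increasing subsequence).
i:      1  2  3  4  5  6  7  8  9 10 11 12 13 14 15
a[i]:  13  2  5 10  7  3  4  6 15 14  9  8  1 11 12
dp:     1  1  2  3  3  2  3  4  5  5  5  5  1  6  7
max dp = 7, so deletions = 15 − 7 = 8.

8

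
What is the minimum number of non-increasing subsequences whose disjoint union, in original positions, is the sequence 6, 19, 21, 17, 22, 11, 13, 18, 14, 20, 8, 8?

Place each on the leftmost legal pile:
6 → new pile 1 (tops now [6])
19 → new pile 2 (tops now [6, 19])
21 → new pile 3 (tops now [6, 19, 21])
17 → pile 2 (tops now [6, 17, 21])
22 → new pile 4 (tops now [6, 17, 21, 22])
11 → pile 2 (tops now [6, 11, 21, 22])
13 → pile 3 (tops now [6, 11, 13, 22])
18 → pile 4 (tops now [6, 11, 13, 18])
14 → pile 4 (tops now [6, 11, 13, 14])
20 → new pile 5 (tops now [6, 11, 13, 14, 20])
8 → pile 2 (tops now [6, 8, 13, 14, 20])
8 → pile 2 (tops now [6, 8, 13, 14, 20])
Five piles.

5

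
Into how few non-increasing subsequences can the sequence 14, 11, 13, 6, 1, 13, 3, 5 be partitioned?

3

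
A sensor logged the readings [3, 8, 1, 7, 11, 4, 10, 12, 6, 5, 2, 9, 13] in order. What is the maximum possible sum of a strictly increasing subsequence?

47

Let S[i] be the best sum of a strictly increasing subsequence ending at i:
i:      1  2  3  4  5  6  7  8  9 10 11 12 13
a[i]:   3  8  1  7 11  4 10 12  6  5  2  9 13
S:      3 11  1 10 22  7 21 34 13 12  3 22 47
Maximum is 47 (e.g. 3 + 8 + 11 + 12 + 13).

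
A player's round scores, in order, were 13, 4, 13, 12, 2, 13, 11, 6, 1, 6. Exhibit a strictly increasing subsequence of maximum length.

Patience tails give the LIS length; then backtrack through the dp parents:
13 → extends → [13]
4 → replaces 13 → [4]
13 → extends → [4, 13]
12 → replaces 13 → [4, 12]
2 → replaces 4 → [2, 12]
13 → extends → [2, 12, 13]
11 → replaces 12 → [2, 11, 13]
6 → replaces 11 → [2, 6, 13]
1 → replaces 2 → [1, 6, 13]
6 → already a tail → [1, 6, 13]
Length 3; one witness is 4, 12, 13.

4, 12, 13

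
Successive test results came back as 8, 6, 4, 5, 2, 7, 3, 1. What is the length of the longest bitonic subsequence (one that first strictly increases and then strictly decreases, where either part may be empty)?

5

inc[i] = longest strictly increasing subsequence ending at i; dec[i] = longest strictly decreasing subsequence starting at i:
i:     1 2 3 4 5 6 7 8
a[i]:  8 6 4 5 2 7 3 1
inc:   1 1 1 2 1 3 2 1
dec:   5 4 3 3 2 3 2 1
Best peak at i=1 (value 8): inc=1, dec=5, length 1+5−1 = 5.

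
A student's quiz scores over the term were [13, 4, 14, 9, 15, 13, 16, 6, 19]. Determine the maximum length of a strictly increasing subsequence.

Track the smallest tail for each achievable length (strict):
13 → extends → [13]
4 → replaces 13 → [4]
14 → extends → [4, 14]
9 → replaces 14 → [4, 9]
15 → extends → [4, 9, 15]
13 → replaces 15 → [4, 9, 13]
16 → extends → [4, 9, 13, 16]
6 → replaces 9 → [4, 6, 13, 16]
19 → extends → [4, 6, 13, 16, 19]
Five tails, so the longest strictly increasing subsequence has length 5 (e.g. 13, 14, 15, 16, 19).

5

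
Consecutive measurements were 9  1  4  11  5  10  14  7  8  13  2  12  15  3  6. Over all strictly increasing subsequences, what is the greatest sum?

Let S[i] be the best sum of a strictly increasing subsequence ending at i:
i:      1  2  3  4  5  6  7  8  9 10 11 12 13 14 15
a[i]:   9  1  4 11  5 10 14  7  8 13  2 12 15  3  6
S:      9  1  5 20 10 20 34 17 25 38  3 37 53  6 16
Maximum is 53 (e.g. 1 + 4 + 5 + 7 + 8 + 13 + 15).

53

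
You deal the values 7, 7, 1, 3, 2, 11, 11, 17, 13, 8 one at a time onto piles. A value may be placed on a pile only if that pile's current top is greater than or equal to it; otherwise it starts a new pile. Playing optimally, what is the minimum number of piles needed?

4

Place each on the leftmost legal pile:
7 → new pile 1 (tops now [7])
7 → pile 1 (tops now [7])
1 → pile 1 (tops now [1])
3 → new pile 2 (tops now [1, 3])
2 → pile 2 (tops now [1, 2])
11 → new pile 3 (tops now [1, 2, 11])
11 → pile 3 (tops now [1, 2, 11])
17 → new pile 4 (tops now [1, 2, 11, 17])
13 → pile 4 (tops now [1, 2, 11, 13])
8 → pile 3 (tops now [1, 2, 8, 13])
Four piles.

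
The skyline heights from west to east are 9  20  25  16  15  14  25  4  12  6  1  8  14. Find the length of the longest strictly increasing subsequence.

Track the smallest tail for each achievable length (strict):
9 → extends → [9]
20 → extends → [9, 20]
25 → extends → [9, 20, 25]
16 → replaces 20 → [9, 16, 25]
15 → replaces 16 → [9, 15, 25]
14 → replaces 15 → [9, 14, 25]
25 → already a tail → [9, 14, 25]
4 → replaces 9 → [4, 14, 25]
12 → replaces 14 → [4, 12, 25]
6 → replaces 12 → [4, 6, 25]
1 → replaces 4 → [1, 6, 25]
8 → replaces 25 → [1, 6, 8]
14 → extends → [1, 6, 8, 14]
Four tails, so the longest strictly increasing subsequence has length 4 (e.g. 4, 6, 8, 14).

4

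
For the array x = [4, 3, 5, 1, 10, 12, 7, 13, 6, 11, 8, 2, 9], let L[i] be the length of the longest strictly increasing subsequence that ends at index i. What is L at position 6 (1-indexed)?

4

dp[i] = 1 + max{dp[j] : j<i, x[j]<x[i]} (or 1 if no such j):
i:      1  2  3  4  5  6  7  8  9 10 11 12 13
x[i]:   4  3  5  1 10 12  7 13  6 11  8  2  9
dp:     1  1  2  1  3  4  3  5  3  4  4  2  5
At index 6 the value is 4.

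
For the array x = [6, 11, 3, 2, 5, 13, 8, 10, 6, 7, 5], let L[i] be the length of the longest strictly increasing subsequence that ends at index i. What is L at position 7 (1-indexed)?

3

dp[i] = 1 + max{dp[j] : j<i, x[j]<x[i]} (or 1 if no such j):
i:      1  2  3  4  5  6  7  8  9 10 11
x[i]:   6 11  3  2  5 13  8 10  6  7  5
dp:     1  2  1  1  2  3  3  4  3  4  2
At index 7 the value is 3.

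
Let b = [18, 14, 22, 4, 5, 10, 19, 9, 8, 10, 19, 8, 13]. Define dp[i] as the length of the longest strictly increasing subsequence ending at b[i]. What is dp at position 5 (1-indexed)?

dp[i] = 1 + max{dp[j] : j<i, b[j]<b[i]} (or 1 if no such j):
i:      1  2  3  4  5  6  7  8  9 10 11 12 13
b[i]:  18 14 22  4  5 10 19  9  8 10 19  8 13
dp:     1  1  2  1  2  3  4  3  3  4  5  3  5
At index 5 the value is 2.

2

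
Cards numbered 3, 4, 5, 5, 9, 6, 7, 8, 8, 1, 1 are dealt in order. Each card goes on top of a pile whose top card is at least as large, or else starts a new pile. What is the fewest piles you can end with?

The minimum number of non-increasing subsequences covering a sequence equals the length of its longest strictly increasing subsequence.
LIS length is 6 (e.g. 3, 4, 5, 6, 7, 8), so 6 piles are needed.

6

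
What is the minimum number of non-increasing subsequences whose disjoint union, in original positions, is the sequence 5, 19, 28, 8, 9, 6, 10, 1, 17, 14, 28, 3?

6

Place each on the leftmost legal pile:
5 → new pile 1 (tops now [5])
19 → new pile 2 (tops now [5, 19])
28 → new pile 3 (tops now [5, 19, 28])
8 → pile 2 (tops now [5, 8, 28])
9 → pile 3 (tops now [5, 8, 9])
6 → pile 2 (tops now [5, 6, 9])
10 → new pile 4 (tops now [5, 6, 9, 10])
1 → pile 1 (tops now [1, 6, 9, 10])
17 → new pile 5 (tops now [1, 6, 9, 10, 17])
14 → pile 5 (tops now [1, 6, 9, 10, 14])
28 → new pile 6 (tops now [1, 6, 9, 10, 14, 28])
3 → pile 2 (tops now [1, 3, 9, 10, 14, 28])
Six piles.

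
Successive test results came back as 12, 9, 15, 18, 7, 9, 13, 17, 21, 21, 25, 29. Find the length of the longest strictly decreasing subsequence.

Negate each value so 'decreasing' becomes 'increasing', then run patience tails on the negated sequence:
-12 → extends → [-12]
-9 → extends → [-12, -9]
-15 → replaces -12 → [-15, -9]
-18 → replaces -15 → [-18, -9]
-7 → extends → [-18, -9, -7]
-9 → already a tail → [-18, -9, -7]
-13 → replaces -9 → [-18, -13, -7]
-17 → replaces -13 → [-18, -17, -7]
-21 → replaces -18 → [-21, -17, -7]
-21 → already a tail → [-21, -17, -7]
-25 → replaces -21 → [-25, -17, -7]
-29 → replaces -25 → [-29, -17, -7]
Three tails, so the longest strictly decreasing subsequence of the original has length 3.

3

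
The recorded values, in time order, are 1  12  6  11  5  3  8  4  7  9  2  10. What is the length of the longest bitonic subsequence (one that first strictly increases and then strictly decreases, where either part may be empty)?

6

inc[i] = longest strictly increasing subsequence ending at i; dec[i] = longest strictly decreasing subsequence starting at i:
i:      1  2  3  4  5  6  7  8  9 10 11 12
a[i]:   1 12  6 11  5  3  8  4  7  9  2 10
inc:    1  2  2  3  2  2  3  3  4  5  2  6
dec:    1  5  4  4  3  2  3  2  2  2  1  1
Best peak at i=2 (value 12): inc=2, dec=5, length 2+5−1 = 6.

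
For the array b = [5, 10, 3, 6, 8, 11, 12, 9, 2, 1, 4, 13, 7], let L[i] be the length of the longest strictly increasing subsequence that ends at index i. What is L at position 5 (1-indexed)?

dp[i] = 1 + max{dp[j] : j<i, b[j]<b[i]} (or 1 if no such j):
i:      1  2  3  4  5  6  7  8  9 10 11 12 13
b[i]:   5 10  3  6  8 11 12  9  2  1  4 13  7
dp:     1  2  1  2  3  4  5  4  1  1  2  6  3
At index 5 the value is 3.

3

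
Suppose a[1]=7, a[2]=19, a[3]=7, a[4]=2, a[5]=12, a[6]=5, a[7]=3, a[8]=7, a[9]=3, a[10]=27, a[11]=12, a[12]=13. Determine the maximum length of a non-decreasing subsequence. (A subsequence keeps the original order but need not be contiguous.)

Let dp[i] be the length of the longest such subsequence ending at index i:
i:      1  2  3  4  5  6  7  8  9 10 11 12
a[i]:   7 19  7  2 12  5  3  7  3 27 12 13
dp:     1  2  2  1  3  2  2  3  3  4  4  5
Maximum dp value is 5.

5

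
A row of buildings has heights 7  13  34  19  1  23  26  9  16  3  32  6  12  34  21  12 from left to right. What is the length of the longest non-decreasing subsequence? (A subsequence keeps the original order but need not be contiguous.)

Track the smallest tail for each achievable length (allowing ties):
7 → extends → [7]
13 → extends → [7, 13]
34 → extends → [7, 13, 34]
19 → replaces 34 → [7, 13, 19]
1 → replaces 7 → [1, 13, 19]
23 → extends → [1, 13, 19, 23]
26 → extends → [1, 13, 19, 23, 26]
9 → replaces 13 → [1, 9, 19, 23, 26]
16 → replaces 19 → [1, 9, 16, 23, 26]
3 → replaces 9 → [1, 3, 16, 23, 26]
32 → extends → [1, 3, 16, 23, 26, 32]
6 → replaces 16 → [1, 3, 6, 23, 26, 32]
12 → replaces 23 → [1, 3, 6, 12, 26, 32]
34 → extends → [1, 3, 6, 12, 26, 32, 34]
21 → replaces 26 → [1, 3, 6, 12, 21, 32, 34]
12 → replaces 21 → [1, 3, 6, 12, 12, 32, 34]
Seven tails, so the longest non-decreasing subsequence has length 7 (e.g. 7, 13, 19, 23, 26, 32, 34).

7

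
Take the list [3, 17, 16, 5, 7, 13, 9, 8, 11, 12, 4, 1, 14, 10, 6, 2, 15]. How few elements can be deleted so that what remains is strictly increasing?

Fewest deletions = n − (longest strictly increasing subsequence).
i:      1  2  3  4  5  6  7  8  9 10 11 12 13 14 15 16 17
a[i]:   3 17 16  5  7 13  9  8 11 12  4  1 14 10  6  2 15
dp:     1  2  2  2  3  4  4  4  5  6  2  1  7  5  3  2  8
max dp = 8, so deletions = 17 − 8 = 9.

9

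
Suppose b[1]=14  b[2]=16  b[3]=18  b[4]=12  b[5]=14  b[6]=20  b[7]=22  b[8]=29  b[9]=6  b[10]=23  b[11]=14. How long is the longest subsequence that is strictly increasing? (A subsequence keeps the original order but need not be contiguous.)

6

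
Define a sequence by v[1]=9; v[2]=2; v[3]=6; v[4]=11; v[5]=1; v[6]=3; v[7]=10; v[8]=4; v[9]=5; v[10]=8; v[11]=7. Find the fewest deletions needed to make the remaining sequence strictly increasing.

6

Fewest deletions = n − (longest strictly increasing subsequence).
Patience tails:
9 → extends → [9]
2 → replaces 9 → [2]
6 → extends → [2, 6]
11 → extends → [2, 6, 11]
1 → replaces 2 → [1, 6, 11]
3 → replaces 6 → [1, 3, 11]
10 → replaces 11 → [1, 3, 10]
4 → replaces 10 → [1, 3, 4]
5 → extends → [1, 3, 4, 5]
8 → extends → [1, 3, 4, 5, 8]
7 → replaces 8 → [1, 3, 4, 5, 7]
Longest strictly increasing subsequence has length 5, so deletions = 11 − 5 = 6.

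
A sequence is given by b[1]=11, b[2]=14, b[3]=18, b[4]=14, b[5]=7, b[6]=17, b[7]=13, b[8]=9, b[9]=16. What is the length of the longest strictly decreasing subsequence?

Let dp[i] be the longest strictly decreasing subsequence ending at i:
i:      1  2  3  4  5  6  7  8  9
b[i]:  11 14 18 14  7 17 13  9 16
dp:     1  1  1  2  3  2  3  4  3
Maximum is 4.

4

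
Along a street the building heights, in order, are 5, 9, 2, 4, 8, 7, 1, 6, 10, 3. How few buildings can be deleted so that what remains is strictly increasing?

6

Fewest deletions = n − (longest strictly increasing subsequence).
i:      1  2  3  4  5  6  7  8  9 10
a[i]:   5  9  2  4  8  7  1  6 10  3
dp:     1  2  1  2  3  3  1  3  4  2
max dp = 4, so deletions = 10 − 4 = 6.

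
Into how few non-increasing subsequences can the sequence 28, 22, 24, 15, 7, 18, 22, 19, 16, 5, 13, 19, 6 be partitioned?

3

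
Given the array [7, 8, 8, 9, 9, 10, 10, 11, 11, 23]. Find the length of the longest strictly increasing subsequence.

6

Let dp[i] be the length of the longest such subsequence ending at index i:
i:      1  2  3  4  5  6  7  8  9 10
a[i]:   7  8  8  9  9 10 10 11 11 23
dp:     1  2  2  3  3  4  4  5  5  6
Maximum dp value is 6.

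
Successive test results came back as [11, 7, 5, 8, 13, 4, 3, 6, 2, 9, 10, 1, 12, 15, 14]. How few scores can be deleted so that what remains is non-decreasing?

9

Fewest deletions = n − (longest non-decreasing subsequence).
i:      1  2  3  4  5  6  7  8  9 10 11 12 13 14 15
a[i]:  11  7  5  8 13  4  3  6  2  9 10  1 12 15 14
dp:     1  1  1  2  3  1  1  2  1  3  4  1  5  6  6
max dp = 6, so deletions = 15 − 6 = 9.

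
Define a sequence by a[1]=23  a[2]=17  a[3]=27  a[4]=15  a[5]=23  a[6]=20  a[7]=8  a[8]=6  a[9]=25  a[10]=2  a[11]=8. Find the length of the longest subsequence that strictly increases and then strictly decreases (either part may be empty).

7

inc[i] = longest strictly increasing subsequence ending at i; dec[i] = longest strictly decreasing subsequence starting at i:
i:      1  2  3  4  5  6  7  8  9 10 11
a[i]:  23 17 27 15 23 20  8  6 25  2  8
inc:    1  1  2  1  2  2  1  1  3  1  2
dec:    6  5  6  4  5  4  3  2  2  1  1
Best peak at i=3 (value 27): inc=2, dec=6, length 2+6−1 = 7.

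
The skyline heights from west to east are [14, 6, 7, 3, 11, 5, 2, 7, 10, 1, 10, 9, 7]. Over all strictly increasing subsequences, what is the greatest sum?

Let S[i] be the best sum of a strictly increasing subsequence ending at i:
i:      1  2  3  4  5  6  7  8  9 10 11 12 13
a[i]:  14  6  7  3 11  5  2  7 10  1 10  9  7
S:     14  6 13  3 24  8  2 15 25  1 25 24 15
Maximum is 25 (e.g. 3 + 5 + 7 + 10).

25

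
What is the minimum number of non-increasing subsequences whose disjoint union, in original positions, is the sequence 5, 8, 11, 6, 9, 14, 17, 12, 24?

Place each on the leftmost legal pile:
5 → new pile 1 (tops now [5])
8 → new pile 2 (tops now [5, 8])
11 → new pile 3 (tops now [5, 8, 11])
6 → pile 2 (tops now [5, 6, 11])
9 → pile 3 (tops now [5, 6, 9])
14 → new pile 4 (tops now [5, 6, 9, 14])
17 → new pile 5 (tops now [5, 6, 9, 14, 17])
12 → pile 4 (tops now [5, 6, 9, 12, 17])
24 → new pile 6 (tops now [5, 6, 9, 12, 17, 24])
Six piles.

6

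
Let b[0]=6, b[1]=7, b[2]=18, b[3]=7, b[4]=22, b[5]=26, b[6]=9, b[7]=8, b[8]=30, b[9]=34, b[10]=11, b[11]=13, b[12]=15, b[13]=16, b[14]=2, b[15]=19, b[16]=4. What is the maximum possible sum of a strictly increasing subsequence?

Let S[i] be the best sum of a strictly increasing subsequence ending at i:
i:       0   1   2   3   4   5   6   7   8   9  10  11  12  13  14  15  16
b[i]:    6   7  18   7  22  26   9   8  30  34  11  13  15  16   2  19   4
S:       6  13  31  13  53  79  22  21 109 143  33  46  61  77   2  96   6
Maximum is 143 (e.g. 6 + 7 + 18 + 22 + 26 + 30 + 34).

143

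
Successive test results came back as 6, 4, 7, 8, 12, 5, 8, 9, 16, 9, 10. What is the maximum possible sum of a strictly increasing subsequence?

Let S[i] be the best sum of a strictly increasing subsequence ending at i:
i:      1  2  3  4  5  6  7  8  9 10 11
a[i]:   6  4  7  8 12  5  8  9 16  9 10
S:      6  4 13 21 33  9 21 30 49 30 40
Maximum is 49 (e.g. 6 + 7 + 8 + 12 + 16).

49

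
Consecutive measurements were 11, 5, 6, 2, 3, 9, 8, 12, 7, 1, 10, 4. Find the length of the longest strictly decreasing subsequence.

5

Negate each value so 'decreasing' becomes 'increasing', then run patience tails on the negated sequence:
-11 → extends → [-11]
-5 → extends → [-11, -5]
-6 → replaces -5 → [-11, -6]
-2 → extends → [-11, -6, -2]
-3 → replaces -2 → [-11, -6, -3]
-9 → replaces -6 → [-11, -9, -3]
-8 → replaces -3 → [-11, -9, -8]
-12 → replaces -11 → [-12, -9, -8]
-7 → extends → [-12, -9, -8, -7]
-1 → extends → [-12, -9, -8, -7, -1]
-10 → replaces -9 → [-12, -10, -8, -7, -1]
-4 → replaces -1 → [-12, -10, -8, -7, -4]
Five tails, so the longest strictly decreasing subsequence of the original has length 5.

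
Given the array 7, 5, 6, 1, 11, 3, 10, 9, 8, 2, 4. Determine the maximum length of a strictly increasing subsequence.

3

Let dp[i] be the length of the longest such subsequence ending at index i:
i:      1  2  3  4  5  6  7  8  9 10 11
a[i]:   7  5  6  1 11  3 10  9  8  2  4
dp:     1  1  2  1  3  2  3  3  3  2  3
Maximum dp value is 3.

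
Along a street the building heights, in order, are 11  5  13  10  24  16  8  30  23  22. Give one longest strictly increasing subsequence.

11, 13, 24, 30

Patience tails give the LIS length; then backtrack through the dp parents:
11 → extends → [11]
5 → replaces 11 → [5]
13 → extends → [5, 13]
10 → replaces 13 → [5, 10]
24 → extends → [5, 10, 24]
16 → replaces 24 → [5, 10, 16]
8 → replaces 10 → [5, 8, 16]
30 → extends → [5, 8, 16, 30]
23 → replaces 30 → [5, 8, 16, 23]
22 → replaces 23 → [5, 8, 16, 22]
Length 4; one witness is 11, 13, 24, 30.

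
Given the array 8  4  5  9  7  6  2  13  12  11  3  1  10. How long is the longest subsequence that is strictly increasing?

4

Track the smallest tail for each achievable length (strict):
8 → extends → [8]
4 → replaces 8 → [4]
5 → extends → [4, 5]
9 → extends → [4, 5, 9]
7 → replaces 9 → [4, 5, 7]
6 → replaces 7 → [4, 5, 6]
2 → replaces 4 → [2, 5, 6]
13 → extends → [2, 5, 6, 13]
12 → replaces 13 → [2, 5, 6, 12]
11 → replaces 12 → [2, 5, 6, 11]
3 → replaces 5 → [2, 3, 6, 11]
1 → replaces 2 → [1, 3, 6, 11]
10 → replaces 11 → [1, 3, 6, 10]
Four tails, so the longest strictly increasing subsequence has length 4 (e.g. 4, 5, 9, 13).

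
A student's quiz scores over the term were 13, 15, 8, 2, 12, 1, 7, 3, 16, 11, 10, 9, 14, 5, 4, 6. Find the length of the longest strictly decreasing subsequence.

Let dp[i] be the longest strictly decreasing subsequence ending at i:
i:      1  2  3  4  5  6  7  8  9 10 11 12 13 14 15 16
a[i]:  13 15  8  2 12  1  7  3 16 11 10  9 14  5  4  6
dp:     1  1  2  3  2  4  3  4  1  3  4  5  2  6  7  6
Maximum is 7.

7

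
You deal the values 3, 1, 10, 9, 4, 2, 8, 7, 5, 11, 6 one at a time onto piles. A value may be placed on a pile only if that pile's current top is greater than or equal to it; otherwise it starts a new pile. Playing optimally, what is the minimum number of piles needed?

The minimum number of non-increasing subsequences covering a sequence equals the length of its longest strictly increasing subsequence.
LIS length is 4 (e.g. 3, 4, 8, 11), so 4 piles are needed.

4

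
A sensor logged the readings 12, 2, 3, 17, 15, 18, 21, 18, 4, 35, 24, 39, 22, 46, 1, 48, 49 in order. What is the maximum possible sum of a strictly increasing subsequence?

Let S[i] be the best sum of a strictly increasing subsequence ending at i:
i:       1   2   3   4   5   6   7   8   9  10  11  12  13  14  15  16  17
a[i]:   12   2   3  17  15  18  21  18   4  35  24  39  22  46   1  48  49
S:      12   2   5  29  27  47  68  47   9 103  92 142  90 188   1 236 285
Maximum is 285 (e.g. 12 + 17 + 18 + 21 + 35 + 39 + 46 + 48 + 49).

285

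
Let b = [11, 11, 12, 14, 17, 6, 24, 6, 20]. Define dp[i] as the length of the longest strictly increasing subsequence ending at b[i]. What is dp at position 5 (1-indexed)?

4

dp[i] = 1 + max{dp[j] : j<i, b[j]<b[i]} (or 1 if no such j):
i:      1  2  3  4  5  6  7  8  9
b[i]:  11 11 12 14 17  6 24  6 20
dp:     1  1  2  3  4  1  5  1  5
At index 5 the value is 4.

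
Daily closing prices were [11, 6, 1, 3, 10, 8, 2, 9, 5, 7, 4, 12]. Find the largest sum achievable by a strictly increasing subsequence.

35

Let S[i] be the best sum of a strictly increasing subsequence ending at i:
i:      1  2  3  4  5  6  7  8  9 10 11 12
a[i]:  11  6  1  3 10  8  2  9  5  7  4 12
S:     11  6  1  4 16 14  3 23  9 16  8 35
Maximum is 35 (e.g. 6 + 8 + 9 + 12).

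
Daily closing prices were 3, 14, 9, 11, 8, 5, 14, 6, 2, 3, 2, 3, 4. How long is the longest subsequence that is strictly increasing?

4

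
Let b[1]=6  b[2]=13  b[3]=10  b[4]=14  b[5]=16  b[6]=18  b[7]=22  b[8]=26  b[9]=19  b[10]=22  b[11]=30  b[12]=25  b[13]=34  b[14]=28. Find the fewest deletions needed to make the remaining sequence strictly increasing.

5

Fewest deletions = n − (longest strictly increasing subsequence).
i:      1  2  3  4  5  6  7  8  9 10 11 12 13 14
b[i]:   6 13 10 14 16 18 22 26 19 22 30 25 34 28
dp:     1  2  2  3  4  5  6  7  6  7  8  8  9  9
max dp = 9, so deletions = 14 − 9 = 5.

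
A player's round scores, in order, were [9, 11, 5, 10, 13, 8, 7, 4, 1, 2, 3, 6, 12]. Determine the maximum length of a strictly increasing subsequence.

Track the smallest tail for each achievable length (strict):
9 → extends → [9]
11 → extends → [9, 11]
5 → replaces 9 → [5, 11]
10 → replaces 11 → [5, 10]
13 → extends → [5, 10, 13]
8 → replaces 10 → [5, 8, 13]
7 → replaces 8 → [5, 7, 13]
4 → replaces 5 → [4, 7, 13]
1 → replaces 4 → [1, 7, 13]
2 → replaces 7 → [1, 2, 13]
3 → replaces 13 → [1, 2, 3]
6 → extends → [1, 2, 3, 6]
12 → extends → [1, 2, 3, 6, 12]
Five tails, so the longest strictly increasing subsequence has length 5 (e.g. 1, 2, 3, 6, 12).

5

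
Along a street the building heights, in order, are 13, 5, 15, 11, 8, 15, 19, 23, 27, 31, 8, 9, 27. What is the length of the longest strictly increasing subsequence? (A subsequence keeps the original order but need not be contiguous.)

7

Let dp[i] be the length of the longest such subsequence ending at index i:
i:      1  2  3  4  5  6  7  8  9 10 11 12 13
a[i]:  13  5 15 11  8 15 19 23 27 31  8  9 27
dp:     1  1  2  2  2  3  4  5  6  7  2  3  6
Maximum dp value is 7.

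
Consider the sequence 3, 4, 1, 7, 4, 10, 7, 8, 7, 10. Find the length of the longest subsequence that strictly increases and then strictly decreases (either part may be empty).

inc[i] = longest strictly increasing subsequence ending at i; dec[i] = longest strictly decreasing subsequence starting at i:
i:      1  2  3  4  5  6  7  8  9 10
a[i]:   3  4  1  7  4 10  7  8  7 10
inc:    1  2  1  3  2  4  3  4  3  5
dec:    2  2  1  2  1  3  1  2  1  1
Best peak at i=6 (value 10): inc=4, dec=3, length 4+3−1 = 6.

6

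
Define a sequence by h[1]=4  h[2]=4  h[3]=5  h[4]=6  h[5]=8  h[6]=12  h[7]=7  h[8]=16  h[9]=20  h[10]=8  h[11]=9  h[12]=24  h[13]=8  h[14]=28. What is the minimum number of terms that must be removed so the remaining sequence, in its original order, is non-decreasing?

4

Fewest deletions = n − (longest non-decreasing subsequence).
Patience tails:
4 → extends → [4]
4 → extends → [4, 4]
5 → extends → [4, 4, 5]
6 → extends → [4, 4, 5, 6]
8 → extends → [4, 4, 5, 6, 8]
12 → extends → [4, 4, 5, 6, 8, 12]
7 → replaces 8 → [4, 4, 5, 6, 7, 12]
16 → extends → [4, 4, 5, 6, 7, 12, 16]
20 → extends → [4, 4, 5, 6, 7, 12, 16, 20]
8 → replaces 12 → [4, 4, 5, 6, 7, 8, 16, 20]
9 → replaces 16 → [4, 4, 5, 6, 7, 8, 9, 20]
24 → extends → [4, 4, 5, 6, 7, 8, 9, 20, 24]
8 → replaces 9 → [4, 4, 5, 6, 7, 8, 8, 20, 24]
28 → extends → [4, 4, 5, 6, 7, 8, 8, 20, 24, 28]
Longest non-decreasing subsequence has length 10, so deletions = 14 − 10 = 4.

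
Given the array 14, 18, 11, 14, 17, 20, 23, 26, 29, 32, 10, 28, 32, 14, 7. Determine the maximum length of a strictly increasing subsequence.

8

Track the smallest tail for each achievable length (strict):
14 → extends → [14]
18 → extends → [14, 18]
11 → replaces 14 → [11, 18]
14 → replaces 18 → [11, 14]
17 → extends → [11, 14, 17]
20 → extends → [11, 14, 17, 20]
23 → extends → [11, 14, 17, 20, 23]
26 → extends → [11, 14, 17, 20, 23, 26]
29 → extends → [11, 14, 17, 20, 23, 26, 29]
32 → extends → [11, 14, 17, 20, 23, 26, 29, 32]
10 → replaces 11 → [10, 14, 17, 20, 23, 26, 29, 32]
28 → replaces 29 → [10, 14, 17, 20, 23, 26, 28, 32]
32 → already a tail → [10, 14, 17, 20, 23, 26, 28, 32]
14 → already a tail → [10, 14, 17, 20, 23, 26, 28, 32]
7 → replaces 10 → [7, 14, 17, 20, 23, 26, 28, 32]
Eight tails, so the longest strictly increasing subsequence has length 8 (e.g. 11, 14, 17, 20, 23, 26, 29, 32).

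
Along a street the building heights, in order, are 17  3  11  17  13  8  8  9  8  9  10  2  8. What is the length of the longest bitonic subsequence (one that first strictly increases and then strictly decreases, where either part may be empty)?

inc[i] = longest strictly increasing subsequence ending at i; dec[i] = longest strictly decreasing subsequence starting at i:
i:      1  2  3  4  5  6  7  8  9 10 11 12 13
a[i]:  17  3 11 17 13  8  8  9  8  9 10  2  8
inc:    1  1  2  3  3  2  2  3  2  3  4  1  2
dec:    5  2  4  5  4  2  2  3  2  2  2  1  1
Best peak at i=4 (value 17): inc=3, dec=5, length 3+5−1 = 7.

7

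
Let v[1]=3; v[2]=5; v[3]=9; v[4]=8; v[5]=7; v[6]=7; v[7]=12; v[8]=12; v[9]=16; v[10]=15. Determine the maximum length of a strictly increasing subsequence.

Track the smallest tail for each achievable length (strict):
3 → extends → [3]
5 → extends → [3, 5]
9 → extends → [3, 5, 9]
8 → replaces 9 → [3, 5, 8]
7 → replaces 8 → [3, 5, 7]
7 → already a tail → [3, 5, 7]
12 → extends → [3, 5, 7, 12]
12 → already a tail → [3, 5, 7, 12]
16 → extends → [3, 5, 7, 12, 16]
15 → replaces 16 → [3, 5, 7, 12, 15]
Five tails, so the longest strictly increasing subsequence has length 5 (e.g. 3, 5, 9, 12, 16).

5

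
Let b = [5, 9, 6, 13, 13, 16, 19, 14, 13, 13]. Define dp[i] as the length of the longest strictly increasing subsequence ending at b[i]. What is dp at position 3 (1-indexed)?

2

dp[i] = 1 + max{dp[j] : j<i, b[j]<b[i]} (or 1 if no such j):
i:      1  2  3  4  5  6  7  8  9 10
b[i]:   5  9  6 13 13 16 19 14 13 13
dp:     1  2  2  3  3  4  5  4  3  3
At index 3 the value is 2.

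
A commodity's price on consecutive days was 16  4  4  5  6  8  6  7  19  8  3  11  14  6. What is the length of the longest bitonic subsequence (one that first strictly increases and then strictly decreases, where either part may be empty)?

8

inc[i] = longest strictly increasing subsequence ending at i; dec[i] = longest strictly decreasing subsequence starting at i:
i:      1  2  3  4  5  6  7  8  9 10 11 12 13 14
a[i]:  16  4  4  5  6  8  6  7 19  8  3 11 14  6
inc:    1  1  1  2  3  4  3  4  5  5  1  6  7  3
dec:    4  2  2  2  2  3  2  2  3  2  1  2  2  1
Best peak at i=13 (value 14): inc=7, dec=2, length 7+2−1 = 8.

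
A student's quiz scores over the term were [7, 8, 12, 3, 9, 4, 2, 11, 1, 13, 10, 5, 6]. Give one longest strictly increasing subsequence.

Patience tails give the LIS length; then backtrack through the dp parents:
7 → extends → [7]
8 → extends → [7, 8]
12 → extends → [7, 8, 12]
3 → replaces 7 → [3, 8, 12]
9 → replaces 12 → [3, 8, 9]
4 → replaces 8 → [3, 4, 9]
2 → replaces 3 → [2, 4, 9]
11 → extends → [2, 4, 9, 11]
1 → replaces 2 → [1, 4, 9, 11]
13 → extends → [1, 4, 9, 11, 13]
10 → replaces 11 → [1, 4, 9, 10, 13]
5 → replaces 9 → [1, 4, 5, 10, 13]
6 → replaces 10 → [1, 4, 5, 6, 13]
Length 5; one witness is 7, 8, 9, 11, 13.

7, 8, 9, 11, 13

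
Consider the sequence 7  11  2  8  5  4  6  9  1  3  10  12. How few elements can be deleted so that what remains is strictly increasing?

Fewest deletions = n − (longest strictly increasing subsequence).
Patience tails:
7 → extends → [7]
11 → extends → [7, 11]
2 → replaces 7 → [2, 11]
8 → replaces 11 → [2, 8]
5 → replaces 8 → [2, 5]
4 → replaces 5 → [2, 4]
6 → extends → [2, 4, 6]
9 → extends → [2, 4, 6, 9]
1 → replaces 2 → [1, 4, 6, 9]
3 → replaces 4 → [1, 3, 6, 9]
10 → extends → [1, 3, 6, 9, 10]
12 → extends → [1, 3, 6, 9, 10, 12]
Longest strictly increasing subsequence has length 6, so deletions = 12 − 6 = 6.

6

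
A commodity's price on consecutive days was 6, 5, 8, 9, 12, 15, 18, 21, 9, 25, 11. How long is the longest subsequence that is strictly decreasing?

2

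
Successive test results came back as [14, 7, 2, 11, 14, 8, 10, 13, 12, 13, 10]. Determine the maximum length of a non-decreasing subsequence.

5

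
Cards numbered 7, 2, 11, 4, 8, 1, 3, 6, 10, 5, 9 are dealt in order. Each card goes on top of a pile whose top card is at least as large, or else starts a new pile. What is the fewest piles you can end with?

4

Place each on the leftmost legal pile:
7 → new pile 1 (tops now [7])
2 → pile 1 (tops now [2])
11 → new pile 2 (tops now [2, 11])
4 → pile 2 (tops now [2, 4])
8 → new pile 3 (tops now [2, 4, 8])
1 → pile 1 (tops now [1, 4, 8])
3 → pile 2 (tops now [1, 3, 8])
6 → pile 3 (tops now [1, 3, 6])
10 → new pile 4 (tops now [1, 3, 6, 10])
5 → pile 3 (tops now [1, 3, 5, 10])
9 → pile 4 (tops now [1, 3, 5, 9])
Four piles.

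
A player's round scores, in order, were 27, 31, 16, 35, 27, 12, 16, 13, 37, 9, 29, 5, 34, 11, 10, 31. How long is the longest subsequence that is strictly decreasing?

6

Let dp[i] be the longest strictly decreasing subsequence ending at i:
i:      1  2  3  4  5  6  7  8  9 10 11 12 13 14 15 16
a[i]:  27 31 16 35 27 12 16 13 37  9 29  5 34 11 10 31
dp:     1  1  2  1  2  3  3  4  1  5  2  6  2  5  6  3
Maximum is 6.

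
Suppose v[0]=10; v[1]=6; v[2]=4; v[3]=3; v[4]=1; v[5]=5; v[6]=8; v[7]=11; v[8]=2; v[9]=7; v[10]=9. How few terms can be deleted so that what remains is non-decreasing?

7

Fewest deletions = n − (longest non-decreasing subsequence).
Patience tails:
10 → extends → [10]
6 → replaces 10 → [6]
4 → replaces 6 → [4]
3 → replaces 4 → [3]
1 → replaces 3 → [1]
5 → extends → [1, 5]
8 → extends → [1, 5, 8]
11 → extends → [1, 5, 8, 11]
2 → replaces 5 → [1, 2, 8, 11]
7 → replaces 8 → [1, 2, 7, 11]
9 → replaces 11 → [1, 2, 7, 9]
Longest non-decreasing subsequence has length 4, so deletions = 11 − 4 = 7.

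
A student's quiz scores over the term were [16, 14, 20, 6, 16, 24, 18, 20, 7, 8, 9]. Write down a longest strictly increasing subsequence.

Patience tails give the LIS length; then backtrack through the dp parents:
16 → extends → [16]
14 → replaces 16 → [14]
20 → extends → [14, 20]
6 → replaces 14 → [6, 20]
16 → replaces 20 → [6, 16]
24 → extends → [6, 16, 24]
18 → replaces 24 → [6, 16, 18]
20 → extends → [6, 16, 18, 20]
7 → replaces 16 → [6, 7, 18, 20]
8 → replaces 18 → [6, 7, 8, 20]
9 → replaces 20 → [6, 7, 8, 9]
Length 4; one witness is 14, 16, 18, 20.

14, 16, 18, 20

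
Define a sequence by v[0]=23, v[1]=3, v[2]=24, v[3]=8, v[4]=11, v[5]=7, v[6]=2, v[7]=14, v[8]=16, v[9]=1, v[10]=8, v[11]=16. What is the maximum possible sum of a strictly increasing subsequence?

52

Let S[i] be the best sum of a strictly increasing subsequence ending at i:
i:      0  1  2  3  4  5  6  7  8  9 10 11
v[i]:  23  3 24  8 11  7  2 14 16  1  8 16
S:     23  3 47 11 22 10  2 36 52  1 18 52
Maximum is 52 (e.g. 3 + 8 + 11 + 14 + 16).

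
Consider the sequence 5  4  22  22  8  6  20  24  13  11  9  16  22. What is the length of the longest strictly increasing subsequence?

Track the smallest tail for each achievable length (strict):
5 → extends → [5]
4 → replaces 5 → [4]
22 → extends → [4, 22]
22 → already a tail → [4, 22]
8 → replaces 22 → [4, 8]
6 → replaces 8 → [4, 6]
20 → extends → [4, 6, 20]
24 → extends → [4, 6, 20, 24]
13 → replaces 20 → [4, 6, 13, 24]
11 → replaces 13 → [4, 6, 11, 24]
9 → replaces 11 → [4, 6, 9, 24]
16 → replaces 24 → [4, 6, 9, 16]
22 → extends → [4, 6, 9, 16, 22]
Five tails, so the longest strictly increasing subsequence has length 5 (e.g. 5, 8, 13, 16, 22).

5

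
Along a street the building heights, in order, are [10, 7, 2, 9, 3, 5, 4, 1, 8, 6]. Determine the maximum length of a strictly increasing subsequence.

4

Track the smallest tail for each achievable length (strict):
10 → extends → [10]
7 → replaces 10 → [7]
2 → replaces 7 → [2]
9 → extends → [2, 9]
3 → replaces 9 → [2, 3]
5 → extends → [2, 3, 5]
4 → replaces 5 → [2, 3, 4]
1 → replaces 2 → [1, 3, 4]
8 → extends → [1, 3, 4, 8]
6 → replaces 8 → [1, 3, 4, 6]
Four tails, so the longest strictly increasing subsequence has length 4 (e.g. 2, 3, 5, 8).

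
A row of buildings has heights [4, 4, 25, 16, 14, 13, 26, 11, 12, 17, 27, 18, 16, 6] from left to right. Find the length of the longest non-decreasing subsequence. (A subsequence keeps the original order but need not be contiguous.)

6

Let dp[i] be the length of the longest such subsequence ending at index i:
i:      1  2  3  4  5  6  7  8  9 10 11 12 13 14
a[i]:   4  4 25 16 14 13 26 11 12 17 27 18 16  6
dp:     1  2  3  3  3  3  4  3  4  5  6  6  5  3
Maximum dp value is 6.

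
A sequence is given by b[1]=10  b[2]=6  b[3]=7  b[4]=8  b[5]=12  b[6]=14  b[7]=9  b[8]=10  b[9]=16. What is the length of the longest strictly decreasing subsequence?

2

Let dp[i] be the longest strictly decreasing subsequence ending at i:
i:      1  2  3  4  5  6  7  8  9
b[i]:  10  6  7  8 12 14  9 10 16
dp:     1  2  2  2  1  1  2  2  1
Maximum is 2.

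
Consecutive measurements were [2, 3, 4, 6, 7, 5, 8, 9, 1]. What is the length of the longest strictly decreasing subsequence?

Negate each value so 'decreasing' becomes 'increasing', then run patience tails on the negated sequence:
-2 → extends → [-2]
-3 → replaces -2 → [-3]
-4 → replaces -3 → [-4]
-6 → replaces -4 → [-6]
-7 → replaces -6 → [-7]
-5 → extends → [-7, -5]
-8 → replaces -7 → [-8, -5]
-9 → replaces -8 → [-9, -5]
-1 → extends → [-9, -5, -1]
Three tails, so the longest strictly decreasing subsequence of the original has length 3.

3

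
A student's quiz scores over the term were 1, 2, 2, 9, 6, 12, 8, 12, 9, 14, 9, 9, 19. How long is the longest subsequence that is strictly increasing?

7

Track the smallest tail for each achievable length (strict):
1 → extends → [1]
2 → extends → [1, 2]
2 → already a tail → [1, 2]
9 → extends → [1, 2, 9]
6 → replaces 9 → [1, 2, 6]
12 → extends → [1, 2, 6, 12]
8 → replaces 12 → [1, 2, 6, 8]
12 → extends → [1, 2, 6, 8, 12]
9 → replaces 12 → [1, 2, 6, 8, 9]
14 → extends → [1, 2, 6, 8, 9, 14]
9 → already a tail → [1, 2, 6, 8, 9, 14]
9 → already a tail → [1, 2, 6, 8, 9, 14]
19 → extends → [1, 2, 6, 8, 9, 14, 19]
Seven tails, so the longest strictly increasing subsequence has length 7 (e.g. 1, 2, 6, 8, 12, 14, 19).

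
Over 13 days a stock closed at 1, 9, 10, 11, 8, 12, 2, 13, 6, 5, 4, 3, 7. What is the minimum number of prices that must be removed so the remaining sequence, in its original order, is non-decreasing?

7

Fewest deletions = n − (longest non-decreasing subsequence).
Patience tails:
1 → extends → [1]
9 → extends → [1, 9]
10 → extends → [1, 9, 10]
11 → extends → [1, 9, 10, 11]
8 → replaces 9 → [1, 8, 10, 11]
12 → extends → [1, 8, 10, 11, 12]
2 → replaces 8 → [1, 2, 10, 11, 12]
13 → extends → [1, 2, 10, 11, 12, 13]
6 → replaces 10 → [1, 2, 6, 11, 12, 13]
5 → replaces 6 → [1, 2, 5, 11, 12, 13]
4 → replaces 5 → [1, 2, 4, 11, 12, 13]
3 → replaces 4 → [1, 2, 3, 11, 12, 13]
7 → replaces 11 → [1, 2, 3, 7, 12, 13]
Longest non-decreasing subsequence has length 6, so deletions = 13 − 6 = 7.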